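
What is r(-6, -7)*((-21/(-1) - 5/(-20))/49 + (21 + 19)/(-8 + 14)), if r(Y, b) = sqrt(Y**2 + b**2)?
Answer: 4175*sqrt(85)/588 ≈ 65.462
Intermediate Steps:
r(-6, -7)*((-21/(-1) - 5/(-20))/49 + (21 + 19)/(-8 + 14)) = sqrt((-6)**2 + (-7)**2)*((-21/(-1) - 5/(-20))/49 + (21 + 19)/(-8 + 14)) = sqrt(36 + 49)*((-21*(-1) - 5*(-1/20))*(1/49) + 40/6) = sqrt(85)*((21 + 1/4)*(1/49) + 40*(1/6)) = sqrt(85)*((85/4)*(1/49) + 20/3) = sqrt(85)*(85/196 + 20/3) = sqrt(85)*(4175/588) = 4175*sqrt(85)/588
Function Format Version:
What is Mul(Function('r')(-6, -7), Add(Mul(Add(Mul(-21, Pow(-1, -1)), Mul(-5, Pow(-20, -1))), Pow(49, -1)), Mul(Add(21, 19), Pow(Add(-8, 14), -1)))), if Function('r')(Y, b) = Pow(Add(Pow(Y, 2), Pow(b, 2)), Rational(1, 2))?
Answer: Mul(Rational(4175, 588), Pow(85, Rational(1, 2))) ≈ 65.462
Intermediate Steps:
Mul(Function('r')(-6, -7), Add(Mul(Add(Mul(-21, Pow(-1, -1)), Mul(-5, Pow(-20, -1))), Pow(49, -1)), Mul(Add(21, 19), Pow(Add(-8, 14), -1)))) = Mul(Pow(Add(Pow(-6, 2), Pow(-7, 2)), Rational(1, 2)), Add(Mul(Add(Mul(-21, Pow(-1, -1)), Mul(-5, Pow(-20, -1))), Pow(49, -1)), Mul(Add(21, 19), Pow(Add(-8, 14), -1)))) = Mul(Pow(Add(36, 49), Rational(1, 2)), Add(Mul(Add(Mul(-21, -1), Mul(-5, Rational(-1, 20))), Rational(1, 49)), Mul(40, Pow(6, -1)))) = Mul(Pow(85, Rational(1, 2)), Add(Mul(Add(21, Rational(1, 4)), Rational(1, 49)), Mul(40, Rational(1, 6)))) = Mul(Pow(85, Rational(1, 2)), Add(Mul(Rational(85, 4), Rational(1, 49)), Rational(20, 3))) = Mul(Pow(85, Rational(1, 2)), Add(Rational(85, 196), Rational(20, 3))) = Mul(Pow(85, Rational(1, 2)), Rational(4175, 588)) = Mul(Rational(4175, 588), Pow(85, Rational(1, 2)))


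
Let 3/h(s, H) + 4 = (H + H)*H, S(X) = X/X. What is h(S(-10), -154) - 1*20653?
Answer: -979530481/47428 ≈ -20653.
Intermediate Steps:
S(X) = 1
h(s, H) = 3/(-4 + 2*H**2) (h(s, H) = 3/(-4 + (H + H)*H) = 3/(-4 + (2*H)*H) = 3/(-4 + 2*H**2))
h(S(-10), -154) - 1*20653 = 3/(2*(-2 + (-154)**2)) - 1*20653 = 3/(2*(-2 + 23716)) - 20653 = (3/2)/23714 - 20653 = (3/2)*(1/23714) - 20653 = 3/47428 - 20653 = -979530481/47428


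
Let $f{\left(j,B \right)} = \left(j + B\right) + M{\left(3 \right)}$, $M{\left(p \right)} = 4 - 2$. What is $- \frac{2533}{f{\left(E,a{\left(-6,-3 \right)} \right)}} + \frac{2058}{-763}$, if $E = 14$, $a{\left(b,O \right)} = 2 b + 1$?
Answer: $- \frac{277567}{545} \approx -509.3$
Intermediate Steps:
$a{\left(b,O \right)} = 1 + 2 b$
$M{\left(p \right)} = 2$
$f{\left(j,B \right)} = 2 + B + j$ ($f{\left(j,B \right)} = \left(j + B\right) + 2 = \left(B + j\right) + 2 = 2 + B + j$)
$- \frac{2533}{f{\left(E,a{\left(-6,-3 \right)} \right)}} + \frac{2058}{-763} = - \frac{2533}{2 + \left(1 + 2 \left(-6\right)\right) + 14} + \frac{2058}{-763} = - \frac{2533}{2 + \left(1 - 12\right) + 14} + 2058 \left(- \frac{1}{763}\right) = - \frac{2533}{2 - 11 + 14} - \frac{294}{109} = - \frac{2533}{5} - \frac{294}{109} = - \frac{277567}{545}$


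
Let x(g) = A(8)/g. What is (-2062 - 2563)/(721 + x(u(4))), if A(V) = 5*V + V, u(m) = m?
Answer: -4625/733 ≈ -6.3097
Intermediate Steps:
A(V) = 6*V
x(g) = 48/g (x(g) = (6*8)/g = 48/g)
(-2062 - 2563)/(721 + x(u(4))) = (-2062 - 2563)/(721 + 48/4) = -4625/(721 + 48*(¼)) = -4625/(721 + 12) = -4625/733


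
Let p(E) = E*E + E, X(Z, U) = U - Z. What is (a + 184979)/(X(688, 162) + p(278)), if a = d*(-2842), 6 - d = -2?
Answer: 162243/77036 ≈ 2.1061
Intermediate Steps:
d = 8 (d = 6 - 1*(-2) = 6 + 2 = 8)
a = -22736 (a = 8*(-2842) = -22736)
p(E) = E + E² (p(E) = E² + E = E + E²)
(a + 184979)/(X(688, 162) + p(278)) = (-22736 + 184979)/((162 - 1*688) + 278*(1 + 278)) = 162243/((162 - 688) + 278*279) = 162243/(-526 + 77562) = 162243/77036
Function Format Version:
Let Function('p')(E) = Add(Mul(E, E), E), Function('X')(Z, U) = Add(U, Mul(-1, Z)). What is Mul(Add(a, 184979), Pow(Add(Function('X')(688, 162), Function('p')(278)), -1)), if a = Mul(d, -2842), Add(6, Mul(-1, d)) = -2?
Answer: Rational(162243, 77036) ≈ 2.1061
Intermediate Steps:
d = 8 (d = Add(6, Mul(-1, -2)) = Add(6, 2) = 8)
a = -22736 (a = Mul(8, -2842) = -22736)
Function('p')(E) = Add(E, Pow(E, 2)) (Function('p')(E) = Add(Pow(E, 2), E) = Add(E, Pow(E, 2)))
Mul(Add(a, 184979), Pow(Add(Function('X')(688, 162), Function('p')(278)), -1)) = Mul(Add(-22736, 184979), Pow(Add(Add(162, Mul(-1, 688)), Mul(278, Add(1, 278))), -1)) = Mul(162243, Pow(Add(Add(162, -688), Mul(278, 279)), -1)) = Mul(162243, Pow(Add(-526, 77562), -1)) = Mul(162243, Pow(77036, -1)) = Mul(162243, Rational(1, 77036)) = Rational(162243, 77036)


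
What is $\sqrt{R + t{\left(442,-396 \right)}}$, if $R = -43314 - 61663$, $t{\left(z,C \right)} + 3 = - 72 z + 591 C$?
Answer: $2 i \sqrt{92710} \approx 608.97 i$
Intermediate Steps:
$t{\left(z,C \right)} = -3 - 72 z + 591 C$ ($t{\left(z,C \right)} = -3 + \left(- 72 z + 591 C\right) = -3 - 72 z + 591 C$)
$R = -104977$ ($R = -43314 - 61663 = -104977$)
$\sqrt{R + t{\left(442,-396 \right)}} = \sqrt{-104977 - 265863} = \sqrt{-370840} = 2 i \sqrt{92710}$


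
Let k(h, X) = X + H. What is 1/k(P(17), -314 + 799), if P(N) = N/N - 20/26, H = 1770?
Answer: 1/2255 ≈ 0.00044346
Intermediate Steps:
P(N) = 3/13 (P(N) = 1 - 20*1/26 = 1 - 10/13 = 3/13)
k(h, X) = 1770 + X (k(h, X) = X + 1770 = 1770 + X)
1/k(P(17), -314 + 799) = 1/(1770 + (-314 + 799)) = 1/(1770 + 485) = 1/2255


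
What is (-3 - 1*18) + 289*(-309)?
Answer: -89322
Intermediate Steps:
(-3 - 1*18) + 289*(-309) = (-3 - 18) - 89301 = -21 - 89301 = -89322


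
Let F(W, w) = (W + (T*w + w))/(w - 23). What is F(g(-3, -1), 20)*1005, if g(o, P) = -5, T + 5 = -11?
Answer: 102175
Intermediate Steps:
T = -16 (T = -5 - 11 = -16)
F(W, w) = (W - 15*w)/(-23 + w) (F(W, w) = (W + (-16*w + w))/(w - 23) = (W - 15*w)/(-23 + w))
F(g(-3, -1), 20)*1005 = ((-5 - 15*20)/(-23 + 20))*1005 = ((-5 - 300)/(-3))*1005 = -1/3*(-305)*1005 = (305/3)*1005 = 102175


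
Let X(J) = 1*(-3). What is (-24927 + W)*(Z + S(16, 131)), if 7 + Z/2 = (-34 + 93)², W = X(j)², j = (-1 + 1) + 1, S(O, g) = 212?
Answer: -178412880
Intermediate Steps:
j = 1 (j = 0 + 1 = 1)
X(J) = -3
W = 9 (W = (-3)² = 9)
Z = 6948 (Z = -14 + 2*(-34 + 93)² = -14 + 2*59² = -14 + 2*3481 = -14 + 6962 = 6948)
(-24927 + W)*(Z + S(16, 131)) = (-24927 + 9)*(6948 + 212) = -24918*7160 = -178412880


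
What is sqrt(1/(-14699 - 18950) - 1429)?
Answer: I*sqrt(1617992715878)/33649 ≈ 37.802*I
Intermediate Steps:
sqrt(1/(-14699 - 18950) - 1429) = sqrt(1/(-33649) - 1429) = sqrt(-1/33649 - 1429) = sqrt(-48084422/33649) = I*sqrt(1617992715878)/33649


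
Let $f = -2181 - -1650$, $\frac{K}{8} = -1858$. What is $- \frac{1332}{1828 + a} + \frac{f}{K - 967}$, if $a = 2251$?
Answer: $- \frac{2102327}{7174961} \approx -0.29301$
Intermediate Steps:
$K = -14864$ ($K = 8 \left(-1858\right) = -14864$)
$f = -531$ ($f = -2181 + 1650 = -531$)
$- \frac{1332}{1828 + a} + \frac{f}{K - 967} = - \frac{1332}{1828 + 2251} - \frac{531}{-14864 - 967} = - \frac{1332}{4079} - \frac{531}{-14864 - 967} = \left(-1332\right) \frac{1}{4079} - \frac{531}{-15831} = - \frac{1332}{4079} - - \frac{59}{1759} = - \frac{1332}{4079} + \frac{59}{1759} = - \frac{2102327}{7174961}$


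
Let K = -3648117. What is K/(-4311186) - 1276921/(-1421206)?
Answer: 80983103844/46417298563 ≈ 1.7447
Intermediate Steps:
K/(-4311186) - 1276921/(-1421206) = -3648117/(-4311186) - 1276921/(-1421206) = -3648117*(-1/4311186) - 1276921*(-1/1421206) = 110549/130642 + 1276921/1421206 = 80983103844/46417298563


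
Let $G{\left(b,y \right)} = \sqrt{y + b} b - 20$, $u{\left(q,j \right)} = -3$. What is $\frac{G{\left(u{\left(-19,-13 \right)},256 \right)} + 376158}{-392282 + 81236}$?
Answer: $- \frac{188069}{155523} + \frac{\sqrt{253}}{103682} \approx -1.2091$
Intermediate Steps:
$G{\left(b,y \right)} = -20 + b \sqrt{b + y}$ ($G{\left(b,y \right)} = \sqrt{b + y} b - 20 = b \sqrt{b + y} - 20 = -20 + b \sqrt{b + y}$)
$\frac{G{\left(u{\left(-19,-13 \right)},256 \right)} + 376158}{-392282 + 81236} = \frac{\left(-20 - 3 \sqrt{-3 + 256}\right) + 376158}{-392282 + 81236} = \frac{\left(-20 - 3 \sqrt{253}\right) + 376158}{-311046} = \left(376138 - 3 \sqrt{253}\right) \left(- \frac{1}{311046}\right) = - \frac{188069}{155523} + \frac{\sqrt{253}}{103682}$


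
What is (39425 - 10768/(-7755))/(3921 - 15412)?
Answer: -305751643/89112705 ≈ -3.4311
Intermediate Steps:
(39425 - 10768/(-7755))/(3921 - 15412) = (39425 - 10768*(-1/7755))/(-11491) = (39425 + 10768/7755)*(-1/11491) = (305751643/7755)*(-1/11491) = -305751643/89112705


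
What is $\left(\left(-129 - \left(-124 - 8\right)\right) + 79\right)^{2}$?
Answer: $6724$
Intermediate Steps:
$\left(\left(-129 - \left(-124 - 8\right)\right) + 79\right)^{2} = \left(\left(-129 - -132\right) + 79\right)^{2} = \left(\left(-129 + 132\right) + 79\right)^{2} = \left(3 + 79\right)^{2} = 82^{2} = 6724$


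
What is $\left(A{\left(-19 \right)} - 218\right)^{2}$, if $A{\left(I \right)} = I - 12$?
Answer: $62001$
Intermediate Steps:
$A{\left(I \right)} = -12 + I$ ($A{\left(I \right)} = I - 12 = -12 + I$)
$\left(A{\left(-19 \right)} - 218\right)^{2} = \left(\left(-12 - 19\right) - 218\right)^{2} = \left(-31 - 218\right)^{2} = \left(-249\right)^{2} = 62001$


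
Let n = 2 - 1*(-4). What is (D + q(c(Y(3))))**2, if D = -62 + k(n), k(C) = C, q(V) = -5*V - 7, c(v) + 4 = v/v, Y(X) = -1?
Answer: 2304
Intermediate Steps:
n = 6 (n = 2 + 4 = 6)
c(v) = -3 (c(v) = -4 + v/v = -4 + 1 = -3)
q(V) = -7 - 5*V
D = -56 (D = -62 + 6 = -56)
(D + q(c(Y(3))))**2 = (-56 + (-7 - 5*(-3)))**2 = (-56 + (-7 + 15))**2 = (-56 + 8)**2 = (-48)**2 = 2304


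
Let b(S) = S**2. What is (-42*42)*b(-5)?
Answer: -44100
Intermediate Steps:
(-42*42)*b(-5) = -42*42*(-5)**2 = -1764*25 = -44100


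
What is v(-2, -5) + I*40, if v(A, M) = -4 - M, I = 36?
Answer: 1441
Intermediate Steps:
v(-2, -5) + I*40 = (-4 - 1*(-5)) + 36*40 = (-4 + 5) + 1440 = 1 + 1440 = 1441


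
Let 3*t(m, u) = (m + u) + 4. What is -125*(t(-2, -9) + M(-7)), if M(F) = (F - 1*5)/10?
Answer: 1325/3 ≈ 441.67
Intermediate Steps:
t(m, u) = 4/3 + m/3 + u/3 (t(m, u) = ((m + u) + 4)/3 = (4 + m + u)/3 = 4/3 + m/3 + u/3)
M(F) = -1/2 + F/10 (M(F) = (F - 5)*(1/10) = (-5 + F)*(1/10) = -1/2 + F/10)
-125*(t(-2, -9) + M(-7)) = -125*((4/3 + (1/3)*(-2) + (1/3)*(-9)) + (-1/2 + (1/10)*(-7))) = -125*((4/3 - 2/3 - 3) + (-1/2 - 7/10)) = -125*(-7/3 - 6/5) = -125*(-53/15) = 1325/3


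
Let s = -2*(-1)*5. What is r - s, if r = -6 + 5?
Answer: -11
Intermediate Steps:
r = -1
s = 10 (s = 2*5 = 10)
r - s = -1 - 1*10 = -1 - 10 = -11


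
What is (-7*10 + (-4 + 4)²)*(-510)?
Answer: 35700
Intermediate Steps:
(-7*10 + (-4 + 4)²)*(-510) = (-70 + 0²)*(-510) = (-70 + 0)*(-510) = -70*(-510) = 35700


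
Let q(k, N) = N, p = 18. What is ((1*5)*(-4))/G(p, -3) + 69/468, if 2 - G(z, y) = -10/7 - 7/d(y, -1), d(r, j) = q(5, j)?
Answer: 4483/780 ≈ 5.7474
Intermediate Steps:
d(r, j) = j
G(z, y) = -25/7 (G(z, y) = 2 - (-10/7 - 7/(-1)) = 2 - (-10*⅐ - 7*(-1)) = 2 - (-10/7 + 7) = 2 - 1*39/7 = 2 - 39/7 = -25/7)
((1*5)*(-4))/G(p, -3) + 69/468 = ((1*5)*(-4))/(-25/7) + 69/468 = (5*(-4))*(-7/25) + 69*(1/468) = -20*(-7/25) + 23/156 = 28/5 + 23/156 = 4483/780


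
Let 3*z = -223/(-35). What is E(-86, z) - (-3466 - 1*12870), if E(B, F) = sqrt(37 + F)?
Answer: 16336 + 2*sqrt(107835)/105 ≈ 16342.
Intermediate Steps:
z = 223/105 (z = (-223/(-35))/3 = (-223*(-1/35))/3 = (1/3)*(223/35) = 223/105 ≈ 2.1238)
E(-86, z) - (-3466 - 1*12870) = sqrt(37 + 223/105) - (-3466 - 1*12870) = sqrt(4108/105) - (-3466 - 12870) = 2*sqrt(107835)/105 - 1*(-16336) = 2*sqrt(107835)/105 + 16336 = 16336 + 2*sqrt(107835)/105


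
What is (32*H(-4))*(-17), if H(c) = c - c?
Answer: 0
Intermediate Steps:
H(c) = 0
(32*H(-4))*(-17) = (32*0)*(-17) = 0*(-17) = 0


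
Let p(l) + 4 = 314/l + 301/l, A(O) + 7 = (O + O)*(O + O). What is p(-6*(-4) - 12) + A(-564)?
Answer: 5089697/4 ≈ 1.2724e+6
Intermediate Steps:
A(O) = -7 + 4*O² (A(O) = -7 + (O + O)*(O + O) = -7 + (2*O)*(2*O) = -7 + 4*O²)
p(l) = -4 + 615/l (p(l) = -4 + (314/l + 301/l) = -4 + 615/l)
p(-6*(-4) - 12) + A(-564) = (-4 + 615/(-6*(-4) - 12)) + (-7 + 4*(-564)²) = (-4 + 615/(24 - 12)) + (-7 + 4*318096) = (-4 + 615/12) + (-7 + 1272384) = (-4 + 615*(1/12)) + 1272377 = (-4 + 205/4) + 1272377 = 189/4 + 1272377 = 5089697/4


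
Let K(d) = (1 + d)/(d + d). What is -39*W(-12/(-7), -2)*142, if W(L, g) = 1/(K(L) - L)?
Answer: 930384/155 ≈ 6002.5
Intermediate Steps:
K(d) = (1 + d)/(2*d) (K(d) = (1 + d)/((2*d)) = (1 + d)*(1/(2*d)) = (1 + d)/(2*d))
W(L, g) = 1/(-L + (1 + L)/(2*L)) (W(L, g) = 1/((1 + L)/(2*L) - L) = 1/(-L + (1 + L)/(2*L)))
-39*W(-12/(-7), -2)*142 = -78*(-12/(-7))/(1 - 12/(-7) - 2*(-12/(-7))**2)*142 = -78*(-12*(-1/7))/(1 - 12*(-1/7) - 2*(-12*(-1/7))**2)*142 = -78*12/(7*(1 + 12/7 - 2*(12/7)**2))*142 = -78*12/(7*(1 + 12/7 - 2*144/49))*142 = -78*12/(7*(1 + 12/7 - 288/49))*142 = -78*12/(7*(-155/49))*142 = -78*12*(-49)/(7*155)*142 = -39*(-168/155)*142 = (6552/155)*142 = 930384/155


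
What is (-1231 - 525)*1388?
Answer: -2437328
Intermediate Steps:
(-1231 - 525)*1388 = -1756*1388 = -2437328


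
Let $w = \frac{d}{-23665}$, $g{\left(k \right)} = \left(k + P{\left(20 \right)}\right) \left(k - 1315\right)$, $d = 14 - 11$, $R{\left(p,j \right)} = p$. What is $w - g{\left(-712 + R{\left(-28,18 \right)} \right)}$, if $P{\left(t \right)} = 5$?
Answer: $- \frac{35744207628}{23665} \approx -1.5104 \cdot 10^{6}$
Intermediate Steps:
$d = 3$
$g{\left(k \right)} = \left(-1315 + k\right) \left(5 + k\right)$ ($g{\left(k \right)} = \left(k + 5\right) \left(k - 1315\right) = \left(5 + k\right) \left(-1315 + k\right) = \left(-1315 + k\right) \left(5 + k\right)$)
$w = - \frac{3}{23665}$ ($w = \frac{3}{-23665} = 3 \left(- \frac{1}{23665}\right) = - \frac{3}{23665} \approx -0.00012677$)
$w - g{\left(-712 + R{\left(-28,18 \right)} \right)} = - \frac{3}{23665} - \left(-6575 + \left(-712 - 28\right)^{2} - 1310 \left(-712 - 28\right)\right) = - \frac{3}{23665} - \left(-6575 + \left(-740\right)^{2} - -969400\right) = - \frac{3}{23665} - \left(-6575 + 547600 + 969400\right) = - \frac{3}{23665} - 1510425 = - \frac{35744207628}{23665}$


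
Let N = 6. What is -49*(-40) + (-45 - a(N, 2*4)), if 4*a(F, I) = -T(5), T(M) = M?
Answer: 7665/4 ≈ 1916.3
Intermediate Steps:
a(F, I) = -5/4 (a(F, I) = (-1*5)/4 = (¼)*(-5) = -5/4)
-49*(-40) + (-45 - a(N, 2*4)) = -49*(-40) + (-45 - 1*(-5/4)) = 1960 + (-45 + 5/4) = 1960 - 175/4 = 7665/4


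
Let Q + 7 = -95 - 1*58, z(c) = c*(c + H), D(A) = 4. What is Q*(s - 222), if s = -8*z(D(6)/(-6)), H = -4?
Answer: 355520/9 ≈ 39502.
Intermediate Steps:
z(c) = c*(-4 + c) (z(c) = c*(c - 4) = c*(-4 + c))
Q = -160 (Q = -7 + (-95 - 1*58) = -7 + (-95 - 58) = -7 - 153 = -160)
s = -224/9 (s = -8*4/(-6)*(-4 + 4/(-6)) = -8*4*(-⅙)*(-4 + 4*(-⅙)) = -(-16)*(-4 - ⅔)/3 = -(-16)*(-14)/(3*3) = -8*28/9 = -224/9 ≈ -24.889)
Q*(s - 222) = -160*(-224/9 - 222) = -160*(-2222/9) = 355520/9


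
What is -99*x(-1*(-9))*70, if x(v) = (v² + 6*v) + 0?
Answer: -935550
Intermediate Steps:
x(v) = v² + 6*v
-99*x(-1*(-9))*70 = -99*(-1*(-9))*(6 - 1*(-9))*70 = -891*(6 + 9)*70 = -891*15*70 = -99*135*70 = -13365*70 = -935550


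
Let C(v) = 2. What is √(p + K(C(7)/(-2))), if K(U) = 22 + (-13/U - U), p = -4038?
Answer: I*√4002 ≈ 63.261*I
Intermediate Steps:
K(U) = 22 - U - 13/U (K(U) = 22 + (-U - 13/U) = 22 - U - 13/U)
√(p + K(C(7)/(-2))) = √(-4038 + (22 - 2/(-2) - 13/(2/(-2)))) = √(-4038 + (22 - 2*(-1)/2 - 13/(2*(-½)))) = √(-4038 + (22 - 1*(-1) - 13/(-1))) = √(-4038 + (22 + 1 - 13*(-1))) = √(-4038 + (22 + 1 + 13)) = √(-4038 + 36) = √(-4002) = I*√4002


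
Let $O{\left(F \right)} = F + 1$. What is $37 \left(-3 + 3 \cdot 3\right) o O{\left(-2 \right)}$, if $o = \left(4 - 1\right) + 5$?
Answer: $-1776$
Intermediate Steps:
$o = 8$ ($o = 3 + 5 = 8$)
$O{\left(F \right)} = 1 + F$
$37 \left(-3 + 3 \cdot 3\right) o O{\left(-2 \right)} = 37 \left(-3 + 3 \cdot 3\right) 8 \left(1 - 2\right) = 37 \left(-3 + 9\right) 8 \left(-1\right) = 37 \cdot 6 \cdot 8 \left(-1\right) = 37 \cdot 48 \left(-1\right) = 1776 \left(-1\right) = -1776$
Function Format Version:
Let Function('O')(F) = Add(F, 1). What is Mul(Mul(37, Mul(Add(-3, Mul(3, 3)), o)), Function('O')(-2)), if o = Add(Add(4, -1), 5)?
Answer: -1776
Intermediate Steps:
o = 8 (o = Add(3, 5) = 8)
Function('O')(F) = Add(1, F)
Mul(Mul(37, Mul(Add(-3, Mul(3, 3)), o)), Function('O')(-2)) = Mul(Mul(37, Mul(Add(-3, Mul(3, 3)), 8)), Add(1, -2)) = Mul(Mul(37, Mul(Add(-3, 9), 8)), -1) = Mul(Mul(37, Mul(6, 8)), -1) = Mul(Mul(37, 48), -1) = Mul(1776, -1) = -1776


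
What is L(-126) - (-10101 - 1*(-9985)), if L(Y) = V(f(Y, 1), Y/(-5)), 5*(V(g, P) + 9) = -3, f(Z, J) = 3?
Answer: 532/5 ≈ 106.40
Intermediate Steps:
V(g, P) = -48/5 (V(g, P) = -9 + (1/5)*(-3) = -9 - 3/5 = -48/5)
L(Y) = -48/5
L(-126) - (-10101 - 1*(-9985)) = -48/5 - (-10101 - 1*(-9985)) = -48/5 - (-10101 + 9985) = -48/5 - 1*(-116) = -48/5 + 116 = 532/5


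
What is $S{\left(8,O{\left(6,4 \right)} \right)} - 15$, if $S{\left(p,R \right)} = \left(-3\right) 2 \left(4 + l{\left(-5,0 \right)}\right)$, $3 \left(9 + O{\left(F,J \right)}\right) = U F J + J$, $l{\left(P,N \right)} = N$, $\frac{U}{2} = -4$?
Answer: $-39$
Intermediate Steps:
$U = -8$ ($U = 2 \left(-4\right) = -8$)
$O{\left(F,J \right)} = -9 + \frac{J}{3} - \frac{8 F J}{3}$ ($O{\left(F,J \right)} = -9 + \frac{- 8 F J + J}{3} = -9 + \frac{J - 8 F J}{3} = -9 - \left(- \frac{J}{3} + \frac{8 F J}{3}\right) = -9 + \frac{J}{3} - \frac{8 F J}{3}$)
$S{\left(p,R \right)} = -24$ ($S{\left(p,R \right)} = \left(-3\right) 2 \left(4 + 0\right) = \left(-6\right) 4 = -24$)
$S{\left(8,O{\left(6,4 \right)} \right)} - 15 = -24 - 15 = -39$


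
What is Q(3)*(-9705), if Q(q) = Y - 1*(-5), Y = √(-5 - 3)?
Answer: -48525 - 19410*I*√2 ≈ -48525.0 - 27450.0*I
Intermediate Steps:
Y = 2*I*√2 (Y = √(-8) = 2*I*√2 ≈ 2.8284*I)
Q(q) = 5 + 2*I*√2 (Q(q) = 2*I*√2 - 1*(-5) = 2*I*√2 + 5 = 5 + 2*I*√2)
Q(3)*(-9705) = (5 + 2*I*√2)*(-9705) = -48525 - 19410*I*√2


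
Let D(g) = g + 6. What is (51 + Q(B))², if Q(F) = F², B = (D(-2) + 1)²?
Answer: 456976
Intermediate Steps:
D(g) = 6 + g
B = 25 (B = ((6 - 2) + 1)² = (4 + 1)² = 5² = 25)
(51 + Q(B))² = (51 + 25²)² = (51 + 625)² = 676² = 456976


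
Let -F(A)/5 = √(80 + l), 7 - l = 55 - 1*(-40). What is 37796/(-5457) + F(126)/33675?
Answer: -37796/5457 - 2*I*√2/6735 ≈ -6.9261 - 0.00041996*I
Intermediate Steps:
l = -88 (l = 7 - (55 - 1*(-40)) = 7 - (55 + 40) = 7 - 1*95 = 7 - 95 = -88)
F(A) = -10*I*√2 (F(A) = -5*√(80 - 88) = -10*I*√2)
37796/(-5457) + F(126)/33675 = 37796/(-5457) - 10*I*√2/33675 = 37796*(-1/5457) - 10*I*√2*(1/33675) = -37796/5457 - 2*I*√2/6735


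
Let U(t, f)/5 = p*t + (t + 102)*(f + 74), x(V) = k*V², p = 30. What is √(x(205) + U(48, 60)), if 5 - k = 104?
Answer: 5*I*√162111 ≈ 2013.2*I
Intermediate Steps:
k = -99 (k = 5 - 1*104 = 5 - 104 = -99)
x(V) = -99*V²
U(t, f) = 150*t + 5*(74 + f)*(102 + t) (U(t, f) = 5*(30*t + (t + 102)*(f + 74)) = 5*(30*t + (102 + t)*(74 + f)) = 5*(30*t + (74 + f)*(102 + t)) = 150*t + 5*(74 + f)*(102 + t))
√(x(205) + U(48, 60)) = √(-99*205² + (37740 + 510*60 + 520*48 + 5*60*48)) = √(-99*42025 + (37740 + 30600 + 24960 + 14400)) = √(-4160475 + 107700) = √(-4052775) = 5*I*√162111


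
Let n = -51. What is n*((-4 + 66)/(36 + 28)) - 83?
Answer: -4237/32 ≈ -132.41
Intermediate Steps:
n*((-4 + 66)/(36 + 28)) - 83 = -51*(-4 + 66)/(36 + 28) - 83 = -3162/64 - 83 = -51*31/32 - 83 = -1581/32 - 83 = -4237/32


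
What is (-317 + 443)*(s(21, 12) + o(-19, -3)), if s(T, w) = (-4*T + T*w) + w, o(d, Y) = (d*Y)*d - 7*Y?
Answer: -111132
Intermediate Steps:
o(d, Y) = -7*Y + Y*d² (o(d, Y) = (Y*d)*d - 7*Y = Y*d² - 7*Y = -7*Y + Y*d²)
s(T, w) = w - 4*T + T*w
(-317 + 443)*(s(21, 12) + o(-19, -3)) = (-317 + 443)*((12 - 4*21 + 21*12) - 3*(-7 + (-19)²)) = 126*((12 - 84 + 252) - 3*(-7 + 361)) = 126*(180 - 3*354) = 126*(180 - 1062) = 126*(-882) = -111132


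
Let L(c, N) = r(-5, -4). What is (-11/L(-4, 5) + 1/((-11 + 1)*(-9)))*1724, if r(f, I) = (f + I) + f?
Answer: 432724/315 ≈ 1373.7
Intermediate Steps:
r(f, I) = I + 2*f (r(f, I) = (I + f) + f = I + 2*f)
L(c, N) = -14 (L(c, N) = -4 + 2*(-5) = -4 - 10 = -14)
(-11/L(-4, 5) + 1/((-11 + 1)*(-9)))*1724 = (-11/(-14) + 1/((-11 + 1)*(-9)))*1724 = (-11*(-1/14) - ⅑/(-10))*1724 = (11/14 - ⅒*(-⅑))*1724 = (11/14 + 1/90)*1724 = (251/315)*1724 = 432724/315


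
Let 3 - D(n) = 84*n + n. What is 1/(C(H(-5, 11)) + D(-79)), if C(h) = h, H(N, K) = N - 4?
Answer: 1/6709 ≈ 0.00014905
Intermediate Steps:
H(N, K) = -4 + N
D(n) = 3 - 85*n (D(n) = 3 - (84*n + n) = 3 - 85*n)
1/(C(H(-5, 11)) + D(-79)) = 1/((-4 - 5) + (3 - 85*(-79))) = 1/(-9 + (3 + 6715)) = 1/(-9 + 6718) = 1/6709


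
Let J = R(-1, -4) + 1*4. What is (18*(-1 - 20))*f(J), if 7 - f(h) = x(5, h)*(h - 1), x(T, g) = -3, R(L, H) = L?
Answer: -4914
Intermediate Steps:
J = 3 (J = -1 + 1*4 = -1 + 4 = 3)
f(h) = 4 + 3*h (f(h) = 7 - (-3)*(h - 1) = 7 - (-3)*(-1 + h) = 7 - (3 - 3*h) = 7 + (-3 + 3*h) = 4 + 3*h)
(18*(-1 - 20))*f(J) = (18*(-1 - 20))*(4 + 3*3) = (18*(-21))*(4 + 9) = -378*13 = -4914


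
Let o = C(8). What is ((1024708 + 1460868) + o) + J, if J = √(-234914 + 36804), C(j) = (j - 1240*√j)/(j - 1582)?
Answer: 1956148308/787 + 1240*√2/787 + I*√198110 ≈ 2.4856e+6 + 445.1*I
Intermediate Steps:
C(j) = (j - 1240*√j)/(-1582 + j)
o = -4/787 + 1240*√2/787 (o = (8 - 2480*√2)/(-1582 + 8) = (8 - 2480*√2)/(-1574) = -(8 - 2480*√2)/1574 = -4/787 + 1240*√2/787 ≈ 2.2232)
J = I*√198110 (J = √(-198110) = I*√198110 ≈ 445.1*I)
((1024708 + 1460868) + o) + J = ((1024708 + 1460868) + (-4/787 + 1240*√2/787)) + I*√198110 = (2485576 + (-4/787 + 1240*√2/787)) + I*√198110 = (1956148308/787 + 1240*√2/787) + I*√198110 = 1956148308/787 + 1240*√2/787 + I*√198110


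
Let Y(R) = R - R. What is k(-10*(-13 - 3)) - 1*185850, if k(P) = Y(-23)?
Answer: -185850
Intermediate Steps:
Y(R) = 0
k(P) = 0
k(-10*(-13 - 3)) - 1*185850 = 0 - 1*185850 = 0 - 185850 = -185850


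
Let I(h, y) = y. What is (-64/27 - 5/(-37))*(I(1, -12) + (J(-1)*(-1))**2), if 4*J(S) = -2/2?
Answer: 426503/15984 ≈ 26.683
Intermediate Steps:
J(S) = -1/4 (J(S) = (-2/2)/4 = (-2*1/2)/4 = (1/4)*(-1) = -1/4)
(-64/27 - 5/(-37))*(I(1, -12) + (J(-1)*(-1))**2) = (-64/27 - 5/(-37))*(-12 + (-1/4*(-1))**2) = (-64*1/27 - 5*(-1/37))*(-12 + (1/4)**2) = (-64/27 + 5/37)*(-12 + 1/16) = -2233/999*(-191/16) = 426503/15984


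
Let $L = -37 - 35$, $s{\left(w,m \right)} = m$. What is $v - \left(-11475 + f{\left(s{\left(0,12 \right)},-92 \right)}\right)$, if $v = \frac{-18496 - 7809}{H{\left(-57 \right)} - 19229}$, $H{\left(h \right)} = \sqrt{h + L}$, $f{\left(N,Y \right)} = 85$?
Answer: $\frac{842402074229}{73950914} + \frac{5261 i \sqrt{129}}{73950914} \approx 11391.0 + 0.00080802 i$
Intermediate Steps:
$L = -72$
$H{\left(h \right)} = \sqrt{-72 + h}$ ($H{\left(h \right)} = \sqrt{h - 72} = \sqrt{-72 + h}$)
$v = - \frac{26305}{-19229 + i \sqrt{129}}$ ($v = \frac{-18496 - 7809}{\sqrt{-72 - 57} - 19229} = - \frac{26305}{\sqrt{-129} - 19229} = - \frac{26305}{i \sqrt{129} - 19229} = - \frac{26305}{-19229 + i \sqrt{129}} \approx 1.368 + 0.00080802 i$)
$v - \left(-11475 + f{\left(s{\left(0,12 \right)},-92 \right)}\right) = \left(\frac{101163769}{73950914} + \frac{5261 i \sqrt{129}}{73950914}\right) + \left(\left(10169 + 1306\right) - 85\right) = \left(\frac{101163769}{73950914} + \frac{5261 i \sqrt{129}}{73950914}\right) + \left(11475 - 85\right) = \left(\frac{101163769}{73950914} + \frac{5261 i \sqrt{129}}{73950914}\right) + 11390 = \frac{842402074229}{73950914} + \frac{5261 i \sqrt{129}}{73950914}$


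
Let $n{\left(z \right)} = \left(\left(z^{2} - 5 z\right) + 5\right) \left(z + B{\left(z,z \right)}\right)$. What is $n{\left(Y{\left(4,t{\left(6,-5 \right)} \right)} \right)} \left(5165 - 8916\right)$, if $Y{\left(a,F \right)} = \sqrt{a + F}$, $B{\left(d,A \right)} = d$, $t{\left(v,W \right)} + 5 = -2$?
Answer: $-112530 - 15004 i \sqrt{3} \approx -1.1253 \cdot 10^{5} - 25988.0 i$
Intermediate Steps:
$t{\left(v,W \right)} = -7$ ($t{\left(v,W \right)} = -5 - 2 = -7$)
$Y{\left(a,F \right)} = \sqrt{F + a}$
$n{\left(z \right)} = 2 z \left(5 + z^{2} - 5 z\right)$ ($n{\left(z \right)} = \left(\left(z^{2} - 5 z\right) + 5\right) \left(z + z\right) = \left(5 + z^{2} - 5 z\right) 2 z = 2 z \left(5 + z^{2} - 5 z\right)$)
$n{\left(Y{\left(4,t{\left(6,-5 \right)} \right)} \right)} \left(5165 - 8916\right) = 2 \sqrt{-7 + 4} \left(5 + \left(\sqrt{-7 + 4}\right)^{2} - 5 \sqrt{-7 + 4}\right) \left(5165 - 8916\right) = 2 \sqrt{-3} \left(5 + \left(\sqrt{-3}\right)^{2} - 5 \sqrt{-3}\right) \left(-3751\right) = 2 i \sqrt{3} \left(5 + \left(i \sqrt{3}\right)^{2} - 5 i \sqrt{3}\right) \left(-3751\right) = 2 i \sqrt{3} \left(5 - 3 - 5 i \sqrt{3}\right) \left(-3751\right) = 2 i \sqrt{3} \left(2 - 5 i \sqrt{3}\right) \left(-3751\right) = - 7502 i \sqrt{3} \left(2 - 5 i \sqrt{3}\right)$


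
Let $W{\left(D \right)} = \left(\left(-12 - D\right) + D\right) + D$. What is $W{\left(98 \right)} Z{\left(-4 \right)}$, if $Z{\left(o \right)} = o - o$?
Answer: $0$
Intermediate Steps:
$W{\left(D \right)} = -12 + D$
$Z{\left(o \right)} = 0$
$W{\left(98 \right)} Z{\left(-4 \right)} = \left(-12 + 98\right) 0 = 86 \cdot 0 = 0$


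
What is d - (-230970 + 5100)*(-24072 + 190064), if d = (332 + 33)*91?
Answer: 37492646255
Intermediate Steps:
d = 33215 (d = 365*91 = 33215)
d - (-230970 + 5100)*(-24072 + 190064) = 33215 - (-230970 + 5100)*(-24072 + 190064) = 33215 - (-225870)*165992 = 33215 - 1*(-37492613040) = 33215 + 37492613040 = 37492646255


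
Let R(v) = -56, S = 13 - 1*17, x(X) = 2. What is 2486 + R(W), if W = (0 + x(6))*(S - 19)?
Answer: 2430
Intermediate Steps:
S = -4 (S = 13 - 17 = -4)
W = -46 (W = (0 + 2)*(-4 - 19) = 2*(-23) = -46)
2486 + R(W) = 2486 - 56 = 2430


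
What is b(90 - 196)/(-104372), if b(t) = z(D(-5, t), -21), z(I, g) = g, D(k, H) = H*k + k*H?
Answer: 21/104372 ≈ 0.00020120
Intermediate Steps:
D(k, H) = 2*H*k (D(k, H) = H*k + H*k = 2*H*k)
b(t) = -21
b(90 - 196)/(-104372) = -21/(-104372) = -21*(-1/104372) = 21/104372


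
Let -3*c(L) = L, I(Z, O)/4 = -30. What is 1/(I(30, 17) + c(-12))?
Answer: -1/116 ≈ -0.0086207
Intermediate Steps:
I(Z, O) = -120 (I(Z, O) = 4*(-30) = -120)
c(L) = -L/3
1/(I(30, 17) + c(-12)) = 1/(-120 - ⅓*(-12)) = 1/(-120 + 4) = 1/(-116) = -1/116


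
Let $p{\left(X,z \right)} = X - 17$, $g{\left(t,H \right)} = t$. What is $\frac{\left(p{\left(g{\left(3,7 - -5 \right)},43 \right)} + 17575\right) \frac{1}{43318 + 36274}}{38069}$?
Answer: $\frac{17561}{3029987848} \approx 5.7957 \cdot 10^{-6}$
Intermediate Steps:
$p{\left(X,z \right)} = -17 + X$ ($p{\left(X,z \right)} = X - 17 = -17 + X$)
$\frac{\left(p{\left(g{\left(3,7 - -5 \right)},43 \right)} + 17575\right) \frac{1}{43318 + 36274}}{38069} = \frac{\left(\left(-17 + 3\right) + 17575\right) \frac{1}{43318 + 36274}}{38069} = \frac{-14 + 17575}{79592} \cdot \frac{1}{38069} = 17561 \cdot \frac{1}{79592} \cdot \frac{1}{38069} = \frac{17561}{79592} \cdot \frac{1}{38069} = \frac{17561}{3029987848}$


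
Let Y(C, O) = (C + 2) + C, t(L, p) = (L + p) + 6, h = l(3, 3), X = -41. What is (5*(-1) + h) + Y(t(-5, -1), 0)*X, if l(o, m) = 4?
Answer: -83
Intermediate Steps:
h = 4
t(L, p) = 6 + L + p
Y(C, O) = 2 + 2*C (Y(C, O) = (2 + C) + C = 2 + 2*C)
(5*(-1) + h) + Y(t(-5, -1), 0)*X = (5*(-1) + 4) + (2 + 2*(6 - 5 - 1))*(-41) = (-5 + 4) + (2 + 2*0)*(-41) = -1 + (2 + 0)*(-41) = -1 + 2*(-41) = -1 - 82 = -83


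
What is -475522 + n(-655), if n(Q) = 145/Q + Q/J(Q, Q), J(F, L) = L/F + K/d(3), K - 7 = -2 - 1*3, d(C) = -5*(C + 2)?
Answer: -1434893578/3013 ≈ -4.7623e+5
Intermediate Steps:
d(C) = -10 - 5*C (d(C) = -5*(2 + C) = -10 - 5*C)
K = 2 (K = 7 + (-2 - 1*3) = 7 + (-2 - 3) = 7 - 5 = 2)
J(F, L) = -2/25 + L/F (J(F, L) = L/F + 2/(-10 - 5*3) = L/F + 2/(-10 - 15) = L/F + 2/(-25) = L/F + 2*(-1/25) = L/F - 2/25 = -2/25 + L/F)
n(Q) = 145/Q + 25*Q/23 (n(Q) = 145/Q + Q/(-2/25 + Q/Q) = 145/Q + Q/(-2/25 + 1) = 145/Q + Q/(23/25) = 145/Q + Q*(25/23) = 145/Q + 25*Q/23)
-475522 + n(-655) = -475522 + (145/(-655) + (25/23)*(-655)) = -475522 + (145*(-1/655) - 16375/23) = -475522 + (-29/131 - 16375/23) = -475522 - 2145792/3013 = -1434893578/3013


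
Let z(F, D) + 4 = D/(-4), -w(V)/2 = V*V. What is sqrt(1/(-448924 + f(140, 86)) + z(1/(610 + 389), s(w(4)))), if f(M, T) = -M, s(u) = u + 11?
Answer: sqrt(86444666)/8316 ≈ 1.1180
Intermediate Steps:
w(V) = -2*V**2 (w(V) = -2*V*V = -2*V**2)
s(u) = 11 + u
z(F, D) = -4 - D/4 (z(F, D) = -4 + D/(-4) = -4 + D*(-1/4) = -4 - D/4)
sqrt(1/(-448924 + f(140, 86)) + z(1/(610 + 389), s(w(4)))) = sqrt(1/(-448924 - 1*140) + (-4 - (11 - 2*4**2)/4)) = sqrt(1/(-448924 - 140) + (-4 - (11 - 2*16)/4)) = sqrt(1/(-449064) + (-4 - (11 - 32)/4)) = sqrt(-1/449064 + (-4 - 1/4*(-21))) = sqrt(-1/449064 + (-4 + 21/4)) = sqrt(-1/449064 + 5/4) = sqrt(561329/449064) = sqrt(86444666)/8316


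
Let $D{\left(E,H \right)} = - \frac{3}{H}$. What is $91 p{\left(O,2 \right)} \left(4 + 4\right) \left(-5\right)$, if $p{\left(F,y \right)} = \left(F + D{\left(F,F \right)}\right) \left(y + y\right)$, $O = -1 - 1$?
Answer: $7280$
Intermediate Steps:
$O = -2$
$p{\left(F,y \right)} = 2 y \left(F - \frac{3}{F}\right)$ ($p{\left(F,y \right)} = \left(F - \frac{3}{F}\right) \left(y + y\right) = \left(F - \frac{3}{F}\right) 2 y = 2 y \left(F - \frac{3}{F}\right)$)
$91 p{\left(O,2 \right)} \left(4 + 4\right) \left(-5\right) = 91 \cdot 2 \cdot 2 \frac{1}{-2} \left(-3 + \left(-2\right)^{2}\right) \left(4 + 4\right) \left(-5\right) = 91 \cdot 2 \cdot 2 \left(- \frac{1}{2}\right) \left(-3 + 4\right) 8 \left(-5\right) = 91 \cdot 2 \cdot 2 \left(- \frac{1}{2}\right) 1 \left(-40\right) = 91 \left(-2\right) \left(-40\right) = \left(-182\right) \left(-40\right) = 7280$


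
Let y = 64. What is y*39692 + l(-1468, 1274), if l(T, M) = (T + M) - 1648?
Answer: 2538446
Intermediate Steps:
l(T, M) = -1648 + M + T (l(T, M) = (M + T) - 1648 = -1648 + M + T)
y*39692 + l(-1468, 1274) = 64*39692 + (-1648 + 1274 - 1468) = 2540288 - 1842 = 2538446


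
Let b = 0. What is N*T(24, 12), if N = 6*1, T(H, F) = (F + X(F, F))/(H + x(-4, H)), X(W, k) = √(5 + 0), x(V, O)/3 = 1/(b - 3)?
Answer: 72/23 + 6*√5/23 ≈ 3.7138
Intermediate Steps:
x(V, O) = -1 (x(V, O) = 3/(0 - 3) = 3/(-3) = 3*(-⅓) = -1)
X(W, k) = √5
T(H, F) = (F + √5)/(-1 + H) (T(H, F) = (F + √5)/(H - 1) = (F + √5)/(-1 + H))
N = 6
N*T(24, 12) = 6*((12 + √5)/(-1 + 24)) = 6*((12 + √5)/23) = 6*(12/23 + √5/23) = 72/23 + 6*√5/23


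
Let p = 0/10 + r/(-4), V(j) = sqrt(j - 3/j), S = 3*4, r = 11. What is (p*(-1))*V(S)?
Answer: 11*sqrt(47)/8 ≈ 9.4265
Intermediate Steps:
S = 12
p = -11/4 (p = 0/10 + 11/(-4) = 0*(1/10) + 11*(-1/4) = 0 - 11/4 = -11/4 ≈ -2.7500)
(p*(-1))*V(S) = (-11/4*(-1))*sqrt(12 - 3/12) = 11*sqrt(12 - 3*1/12)/4 = 11*sqrt(12 - 1/4)/4 = 11*sqrt(47/4)/4 = 11*(sqrt(47)/2)/4 = 11*sqrt(47)/8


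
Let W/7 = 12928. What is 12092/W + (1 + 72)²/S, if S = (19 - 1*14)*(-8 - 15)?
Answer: -120215651/2601760 ≈ -46.206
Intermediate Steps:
W = 90496 (W = 7*12928 = 90496)
S = -115 (S = (19 - 14)*(-23) = 5*(-23) = -115)
12092/W + (1 + 72)²/S = 12092/90496 + (1 + 72)²/(-115) = 12092*(1/90496) + 73²*(-1/115) = 3023/22624 + 5329*(-1/115) = 3023/22624 - 5329/115 = -120215651/2601760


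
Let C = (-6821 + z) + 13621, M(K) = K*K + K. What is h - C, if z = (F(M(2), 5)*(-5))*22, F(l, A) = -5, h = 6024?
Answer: -1326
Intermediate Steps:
M(K) = K + K² (M(K) = K² + K = K + K²)
z = 550 (z = -5*(-5)*22 = 25*22 = 550)
C = 7350 (C = (-6821 + 550) + 13621 = -6271 + 13621 = 7350)
h - C = 6024 - 1*7350 = 6024 - 7350 = -1326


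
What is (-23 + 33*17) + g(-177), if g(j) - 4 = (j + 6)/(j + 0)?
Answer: 32035/59 ≈ 542.97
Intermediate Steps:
g(j) = 4 + (6 + j)/j (g(j) = 4 + (j + 6)/(j + 0) = 4 + (6 + j)/j)
(-23 + 33*17) + g(-177) = (-23 + 33*17) + (5 + 6/(-177)) = (-23 + 561) + (5 + 6*(-1/177)) = 538 + (5 - 2/59) = 538 + 293/59 = 32035/59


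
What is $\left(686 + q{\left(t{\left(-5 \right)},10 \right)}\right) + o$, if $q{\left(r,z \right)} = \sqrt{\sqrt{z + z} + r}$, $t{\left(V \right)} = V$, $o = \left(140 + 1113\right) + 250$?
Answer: $2189 + \sqrt{-5 + 2 \sqrt{5}} \approx 2189.0 + 0.72654 i$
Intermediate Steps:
$o = 1503$ ($o = 1253 + 250 = 1503$)
$q{\left(r,z \right)} = \sqrt{r + \sqrt{2} \sqrt{z}}$ ($q{\left(r,z \right)} = \sqrt{\sqrt{2 z} + r} = \sqrt{\sqrt{2} \sqrt{z} + r} = \sqrt{r + \sqrt{2} \sqrt{z}}$)
$\left(686 + q{\left(t{\left(-5 \right)},10 \right)}\right) + o = \left(686 + \sqrt{-5 + \sqrt{2} \sqrt{10}}\right) + 1503 = \left(686 + \sqrt{-5 + 2 \sqrt{5}}\right) + 1503 = 2189 + \sqrt{-5 + 2 \sqrt{5}}$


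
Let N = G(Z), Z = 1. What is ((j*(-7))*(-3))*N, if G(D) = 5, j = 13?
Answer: 1365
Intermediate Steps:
N = 5
((j*(-7))*(-3))*N = ((13*(-7))*(-3))*5 = -91*(-3)*5 = 273*5 = 1365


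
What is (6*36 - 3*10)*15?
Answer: 2790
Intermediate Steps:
(6*36 - 3*10)*15 = (216 - 30)*15 = 186*15 = 2790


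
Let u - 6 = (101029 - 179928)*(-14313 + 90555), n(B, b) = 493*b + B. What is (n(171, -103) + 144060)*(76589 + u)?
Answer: -562145643674276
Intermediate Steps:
n(B, b) = B + 493*b
u = -6015417552 (u = 6 + (101029 - 179928)*(-14313 + 90555) = 6 - 78899*76242 = 6 - 6015417558 = -6015417552)
(n(171, -103) + 144060)*(76589 + u) = ((171 + 493*(-103)) + 144060)*(76589 - 6015417552) = ((171 - 50779) + 144060)*(-6015340963) = (-50608 + 144060)*(-6015340963) = 93452*(-6015340963) = -562145643674276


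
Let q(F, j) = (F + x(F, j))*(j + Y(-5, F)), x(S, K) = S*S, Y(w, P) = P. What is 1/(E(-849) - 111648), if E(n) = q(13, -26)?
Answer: -1/114014 ≈ -8.7708e-6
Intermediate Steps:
x(S, K) = S²
q(F, j) = (F + j)*(F + F²) (q(F, j) = (F + F²)*(j + F) = (F + F²)*(F + j) = (F + j)*(F + F²))
E(n) = -2366 (E(n) = 13*(13 - 26 + 13² + 13*(-26)) = 13*(13 - 26 + 169 - 338) = 13*(-182) = -2366)
1/(E(-849) - 111648) = 1/(-2366 - 111648) = 1/(-114014) = -1/114014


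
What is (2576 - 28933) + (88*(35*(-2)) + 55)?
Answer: -32462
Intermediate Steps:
(2576 - 28933) + (88*(35*(-2)) + 55) = -26357 + (88*(-70) + 55) = -26357 + (-6160 + 55) = -26357 - 6105 = -32462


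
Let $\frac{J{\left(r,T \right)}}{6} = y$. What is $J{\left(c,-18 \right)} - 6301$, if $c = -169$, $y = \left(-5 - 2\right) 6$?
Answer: $-6553$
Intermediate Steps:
$y = -42$ ($y = \left(-7\right) 6 = -42$)
$J{\left(r,T \right)} = -252$ ($J{\left(r,T \right)} = 6 \left(-42\right) = -252$)
$J{\left(c,-18 \right)} - 6301 = -252 - 6301 = -6553$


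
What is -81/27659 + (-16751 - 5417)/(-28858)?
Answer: 305403607/399091711 ≈ 0.76525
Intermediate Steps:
-81/27659 + (-16751 - 5417)/(-28858) = -81*1/27659 - 22168*(-1/28858) = -81/27659 + 11084/14429 = 305403607/399091711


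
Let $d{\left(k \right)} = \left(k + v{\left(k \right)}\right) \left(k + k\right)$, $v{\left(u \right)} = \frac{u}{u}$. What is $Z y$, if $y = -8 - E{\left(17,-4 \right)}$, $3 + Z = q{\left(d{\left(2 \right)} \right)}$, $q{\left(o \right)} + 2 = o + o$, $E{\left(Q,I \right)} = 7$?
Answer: $-285$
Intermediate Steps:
$v{\left(u \right)} = 1$
$d{\left(k \right)} = 2 k \left(1 + k\right)$ ($d{\left(k \right)} = \left(k + 1\right) \left(k + k\right) = \left(1 + k\right) 2 k = 2 k \left(1 + k\right)$)
$q{\left(o \right)} = -2 + 2 o$ ($q{\left(o \right)} = -2 + \left(o + o\right) = -2 + 2 o$)
$Z = 19$ ($Z = -3 - \left(2 - 2 \cdot 2 \cdot 2 \left(1 + 2\right)\right) = -3 - \left(2 - 2 \cdot 2 \cdot 2 \cdot 3\right) = -3 + \left(-2 + 2 \cdot 12\right) = -3 + \left(-2 + 24\right) = -3 + 22 = 19$)
$y = -15$ ($y = -8 - 7 = -15$)
$Z y = 19 \left(-15\right) = -285$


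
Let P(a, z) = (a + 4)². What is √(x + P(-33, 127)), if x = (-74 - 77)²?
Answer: √23642 ≈ 153.76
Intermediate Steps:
P(a, z) = (4 + a)²
x = 22801 (x = (-151)² = 22801)
√(x + P(-33, 127)) = √(22801 + (4 - 33)²) = √(22801 + (-29)²) = √(22801 + 841) = √23642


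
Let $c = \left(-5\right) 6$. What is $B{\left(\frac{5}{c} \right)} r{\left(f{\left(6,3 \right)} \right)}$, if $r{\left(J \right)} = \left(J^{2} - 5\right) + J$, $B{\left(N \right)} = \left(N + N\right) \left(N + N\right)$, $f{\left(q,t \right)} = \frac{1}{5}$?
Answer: $- \frac{119}{225} \approx -0.52889$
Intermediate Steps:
$c = -30$
$f{\left(q,t \right)} = \frac{1}{5}$
$B{\left(N \right)} = 4 N^{2}$ ($B{\left(N \right)} = 2 N 2 N = 4 N^{2}$)
$r{\left(J \right)} = -5 + J + J^{2}$ ($r{\left(J \right)} = \left(-5 + J^{2}\right) + J = -5 + J + J^{2}$)
$B{\left(\frac{5}{c} \right)} r{\left(f{\left(6,3 \right)} \right)} = 4 \left(\frac{5}{-30}\right)^{2} \left(-5 + \frac{1}{5} + \left(\frac{1}{5}\right)^{2}\right) = 4 \left(5 \left(- \frac{1}{30}\right)\right)^{2} \left(-5 + \frac{1}{5} + \frac{1}{25}\right) = 4 \left(- \frac{1}{6}\right)^{2} \left(- \frac{119}{25}\right) = 4 \cdot \frac{1}{36} \left(- \frac{119}{25}\right) = \frac{1}{9} \left(- \frac{119}{25}\right) = - \frac{119}{225}$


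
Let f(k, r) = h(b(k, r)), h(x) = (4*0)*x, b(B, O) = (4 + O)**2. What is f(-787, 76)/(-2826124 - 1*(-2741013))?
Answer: 0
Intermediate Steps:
h(x) = 0 (h(x) = 0*x = 0)
f(k, r) = 0
f(-787, 76)/(-2826124 - 1*(-2741013)) = 0/(-2826124 - 1*(-2741013)) = 0/(-2826124 + 2741013) = 0/(-85111) = 0*(-1/85111) = 0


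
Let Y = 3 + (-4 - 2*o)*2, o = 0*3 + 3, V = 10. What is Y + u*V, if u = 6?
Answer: 43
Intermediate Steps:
o = 3 (o = 0 + 3 = 3)
Y = -17 (Y = 3 + (-4 - 2*3)*2 = 3 + (-4 - 6)*2 = 3 - 10*2 = 3 - 20 = -17)
Y + u*V = -17 + 6*10 = -17 + 60 = 43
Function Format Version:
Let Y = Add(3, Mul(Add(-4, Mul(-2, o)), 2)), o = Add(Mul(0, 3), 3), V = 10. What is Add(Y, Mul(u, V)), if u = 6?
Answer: 43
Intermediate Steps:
o = 3 (o = Add(0, 3) = 3)
Y = -17 (Y = Add(3, Mul(Add(-4, Mul(-2, 3)), 2)) = Add(3, Mul(Add(-4, -6), 2)) = Add(3, Mul(-10, 2)) = Add(3, -20) = -17)
Add(Y, Mul(u, V)) = Add(-17, Mul(6, 10)) = Add(-17, 60) = 43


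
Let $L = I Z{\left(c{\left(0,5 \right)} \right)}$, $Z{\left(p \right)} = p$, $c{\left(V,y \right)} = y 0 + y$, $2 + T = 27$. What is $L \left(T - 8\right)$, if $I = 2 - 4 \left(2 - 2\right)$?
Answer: $170$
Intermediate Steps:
$T = 25$ ($T = -2 + 27 = 25$)
$c{\left(V,y \right)} = y$ ($c{\left(V,y \right)} = 0 + y = y$)
$I = 2$ ($I = 2 - 4 \cdot 0 = 2 - 0 = 2 + 0 = 2$)
$L = 10$ ($L = 2 \cdot 5 = 10$)
$L \left(T - 8\right) = 10 \left(25 - 8\right) = 10 \cdot 17 = 170$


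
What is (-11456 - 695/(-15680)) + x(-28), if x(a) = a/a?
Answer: -35922741/3136 ≈ -11455.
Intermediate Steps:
x(a) = 1
(-11456 - 695/(-15680)) + x(-28) = (-11456 - 695/(-15680)) + 1 = (-11456 - 695*(-1/15680)) + 1 = (-11456 + 139/3136) + 1 = -35925877/3136 + 1 = -35922741/3136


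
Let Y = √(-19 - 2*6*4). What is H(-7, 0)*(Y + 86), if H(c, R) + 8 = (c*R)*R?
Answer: -688 - 8*I*√67 ≈ -688.0 - 65.483*I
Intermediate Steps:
H(c, R) = -8 + c*R² (H(c, R) = -8 + (c*R)*R = -8 + (R*c)*R = -8 + c*R²)
Y = I*√67 (Y = √(-19 - 12*4) = √(-19 - 48) = √(-67) = I*√67 ≈ 8.1853*I)
H(-7, 0)*(Y + 86) = (-8 - 7*0²)*(I*√67 + 86) = (-8 - 7*0)*(86 + I*√67) = (-8 + 0)*(86 + I*√67) = -8*(86 + I*√67) = -688 - 8*I*√67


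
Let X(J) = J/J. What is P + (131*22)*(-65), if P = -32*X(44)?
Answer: -187362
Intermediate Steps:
X(J) = 1
P = -32 (P = -32*1 = -32)
P + (131*22)*(-65) = -32 + (131*22)*(-65) = -32 + 2882*(-65) = -32 - 187330 = -187362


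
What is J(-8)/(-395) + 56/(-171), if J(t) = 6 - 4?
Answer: -22462/67545 ≈ -0.33255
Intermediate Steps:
J(t) = 2
J(-8)/(-395) + 56/(-171) = 2/(-395) + 56/(-171) = 2*(-1/395) + 56*(-1/171) = -2/395 - 56/171 = -22462/67545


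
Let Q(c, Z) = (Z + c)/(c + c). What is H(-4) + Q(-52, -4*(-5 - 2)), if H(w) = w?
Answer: -49/13 ≈ -3.7692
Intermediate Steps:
Q(c, Z) = (Z + c)/(2*c) (Q(c, Z) = (Z + c)/((2*c)) = (Z + c)*(1/(2*c)) = (Z + c)/(2*c))
H(-4) + Q(-52, -4*(-5 - 2)) = -4 + (½)*(-4*(-5 - 2) - 52)/(-52) = -4 + (½)*(-1/52)*(-4*(-7) - 52) = -4 + (½)*(-1/52)*(28 - 52) = -4 + (½)*(-1/52)*(-24) = -4 + 3/13 = -49/13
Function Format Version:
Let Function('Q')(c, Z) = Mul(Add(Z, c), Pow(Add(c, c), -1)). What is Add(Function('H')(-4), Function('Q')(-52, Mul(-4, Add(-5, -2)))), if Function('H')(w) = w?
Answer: Rational(-49, 13) ≈ -3.7692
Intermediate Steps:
Function('Q')(c, Z) = Mul(Rational(1, 2), Pow(c, -1), Add(Z, c)) (Function('Q')(c, Z) = Mul(Add(Z, c), Pow(Mul(2, c), -1)) = Mul(Add(Z, c), Mul(Rational(1, 2), Pow(c, -1))) = Mul(Rational(1, 2), Pow(c, -1), Add(Z, c)))
Add(Function('H')(-4), Function('Q')(-52, Mul(-4, Add(-5, -2)))) = Add(-4, Mul(Rational(1, 2), Pow(-52, -1), Add(Mul(-4, Add(-5, -2)), -52))) = Add(-4, Mul(Rational(1, 2), Rational(-1, 52), Add(Mul(-4, -7), -52))) = Add(-4, Mul(Rational(1, 2), Rational(-1, 52), Add(28, -52))) = Add(-4, Mul(Rational(1, 2), Rational(-1, 52), -24)) = Add(-4, Rational(3, 13)) = Rational(-49, 13)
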